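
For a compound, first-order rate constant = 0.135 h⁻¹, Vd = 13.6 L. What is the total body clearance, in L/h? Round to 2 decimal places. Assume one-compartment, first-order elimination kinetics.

1.84 L/h

CL = k × Vd = 0.135 × 13.6 = 1.836 L/h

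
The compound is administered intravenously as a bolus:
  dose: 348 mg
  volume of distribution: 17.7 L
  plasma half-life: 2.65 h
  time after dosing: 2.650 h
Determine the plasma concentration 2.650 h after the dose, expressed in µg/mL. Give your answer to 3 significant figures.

9.83 µg/mL

C₀ = Dose / Vd = 348.0 / 17.7 = 19.66 mg/L
k = ln2 / t½ = 0.693147 / 2.65 = 0.2616 h⁻¹
t / t½ = 2.650 / 2.65 = 1 half-lives
C = C₀ × (1/2)^1 = 19.66 × 0.5000 = 9.830 mg/L
(9.830 mg/L = 9.830 µg/mL)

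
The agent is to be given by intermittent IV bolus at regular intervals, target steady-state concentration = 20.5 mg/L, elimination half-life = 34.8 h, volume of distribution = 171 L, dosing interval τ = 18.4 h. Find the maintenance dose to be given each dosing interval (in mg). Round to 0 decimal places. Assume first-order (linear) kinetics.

1285 mg

k = ln2 / t½ = 0.693147 / 34.8 = 0.01992 h⁻¹
CL = k × Vd = 0.01992 × 171 = 3.406 L/h
At steady state, Dose/τ = Css × CL.
Dose = Css × CL × τ = 20.5 × 3.406 × 18.4 = 1285 mg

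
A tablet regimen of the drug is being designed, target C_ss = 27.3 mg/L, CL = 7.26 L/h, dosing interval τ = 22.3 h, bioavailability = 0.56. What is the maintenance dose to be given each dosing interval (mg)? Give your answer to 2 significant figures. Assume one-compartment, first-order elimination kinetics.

At steady state, F × (Dose/τ) = Css × CL.
Dose = Css × CL × τ / F = 27.3 × 7.260 × 22.3 / 0.56 = 7893 mg

7900 mg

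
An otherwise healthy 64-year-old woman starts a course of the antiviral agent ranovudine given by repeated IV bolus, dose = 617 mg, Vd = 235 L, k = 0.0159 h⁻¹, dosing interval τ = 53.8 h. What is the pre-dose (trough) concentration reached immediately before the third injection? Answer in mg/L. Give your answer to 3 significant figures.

C₀ per dose = Dose / Vd = 617 / 235 = 2.626 mg/L
Fraction remaining after one interval: r = e^(−kτ) = e^(−0.01590 × 53.8) = 0.4251
Before dose 3, 2 doses have been given (aged 1τ, 2τ).
C_trough = C₀ × (r + r²) = 2.626 × (0.4251 + 0.1807) = 1.591 mg/L

1.59 mg/L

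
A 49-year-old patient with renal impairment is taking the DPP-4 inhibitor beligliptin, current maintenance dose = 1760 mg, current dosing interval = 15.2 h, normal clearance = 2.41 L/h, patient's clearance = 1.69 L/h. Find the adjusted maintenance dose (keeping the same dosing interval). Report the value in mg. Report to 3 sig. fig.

To keep the same average steady-state level, dosing rate must scale with clearance.
CL ratio = 1.69 / 2.41 = 0.7012
New dose (same interval) = 1760 × 0.7012 = 1234 mg

1230 mg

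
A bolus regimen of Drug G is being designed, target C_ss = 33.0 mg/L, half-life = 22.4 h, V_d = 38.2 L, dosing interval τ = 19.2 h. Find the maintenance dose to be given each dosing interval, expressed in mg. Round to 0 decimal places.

749 mg

k = ln2 / t½ = 0.693147 / 22.4 = 0.03094 h⁻¹
CL = k × Vd = 0.03094 × 38.2 = 1.182 L/h
At steady state, Dose/τ = Css × CL.
Dose = Css × CL × τ = 33.0 × 1.182 × 19.2 = 748.9 mg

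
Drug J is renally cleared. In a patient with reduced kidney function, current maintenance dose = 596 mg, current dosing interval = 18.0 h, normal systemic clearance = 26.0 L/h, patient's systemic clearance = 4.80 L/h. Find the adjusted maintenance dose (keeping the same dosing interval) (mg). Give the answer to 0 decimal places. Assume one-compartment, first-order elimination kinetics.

110 mg

To keep the same average steady-state level, dosing rate must scale with clearance.
CL ratio = 4.80 / 26.0 = 0.1846
New dose (same interval) = 596 × 0.1846 = 110.0 mg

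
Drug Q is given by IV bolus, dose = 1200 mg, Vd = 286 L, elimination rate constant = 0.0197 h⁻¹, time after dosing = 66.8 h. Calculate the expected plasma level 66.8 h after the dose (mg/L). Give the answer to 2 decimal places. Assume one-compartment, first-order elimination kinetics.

C₀ = Dose / Vd = 1200 / 286 = 4.196 mg/L
C = C₀ · e^(−k·t) = 4.196 × e^(−0.01970 × 66.8)
  = 4.196 × 0.2682 = 1.125 mg/L

1.13 mg/L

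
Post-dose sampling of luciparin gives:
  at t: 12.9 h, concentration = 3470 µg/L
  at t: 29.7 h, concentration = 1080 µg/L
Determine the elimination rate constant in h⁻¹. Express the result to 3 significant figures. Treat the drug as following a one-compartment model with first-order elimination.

k = ln(C₁/C₂) / (t₂ − t₁) = ln(3470/1080) / (29.7 − 12.9)
  = 1.167 / 16.80 = 0.06946 h⁻¹

0.0695 h⁻¹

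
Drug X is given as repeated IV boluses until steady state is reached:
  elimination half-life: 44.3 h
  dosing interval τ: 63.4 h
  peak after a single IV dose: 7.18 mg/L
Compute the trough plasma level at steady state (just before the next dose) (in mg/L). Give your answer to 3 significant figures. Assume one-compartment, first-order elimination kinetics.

k = ln2 / t½ = 0.693147 / 44.3 = 0.01565 h⁻¹
e^(−kτ) = e^(−0.01565 × 63.4) = 0.3708
Accumulation ratio R = 1 / (1 − e^(−kτ)) = 1 / (1 − 0.3708) = 1.589
Steady-state trough = C₀ × R × e^(−kτ) = 7.18 × 1.589 × 0.3708 = 4.230 mg/L

4.23 mg/L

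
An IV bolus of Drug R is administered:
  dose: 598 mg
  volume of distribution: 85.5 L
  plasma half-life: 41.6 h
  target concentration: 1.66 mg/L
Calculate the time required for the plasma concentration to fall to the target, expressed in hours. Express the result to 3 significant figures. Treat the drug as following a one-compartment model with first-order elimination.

C₀ = Dose / Vd = 598.0 / 85.5 = 6.994 mg/L
k = ln2 / t½ = 0.693147 / 41.6 = 0.01666 h⁻¹
t = ln(C₀ / C) / k = ln(6.994 / 1.66) / 0.01666
  = ln(4.213) / 0.01666 = 1.438 / 0.01666 = 86.31 h

86.3 h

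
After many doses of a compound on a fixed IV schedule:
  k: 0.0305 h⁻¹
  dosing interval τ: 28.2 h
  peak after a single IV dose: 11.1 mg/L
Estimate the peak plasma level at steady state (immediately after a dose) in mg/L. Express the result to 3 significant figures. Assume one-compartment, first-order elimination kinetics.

19.2 mg/L

e^(−kτ) = e^(−0.03050 × 28.2) = 0.4231
Accumulation ratio R = 1 / (1 − e^(−kτ)) = 1 / (1 − 0.4231) = 1.733
Steady-state peak = C₀ × R = 11.1 × 1.733 = 19.24 mg/L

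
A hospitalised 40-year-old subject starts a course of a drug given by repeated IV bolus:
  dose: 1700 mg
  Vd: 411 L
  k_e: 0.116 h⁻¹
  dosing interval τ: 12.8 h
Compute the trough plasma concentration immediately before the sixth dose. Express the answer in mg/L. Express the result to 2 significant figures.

C₀ per dose = Dose / Vd = 1700 / 411 = 4.136 mg/L
Fraction remaining after one interval: r = e^(−kτ) = e^(−0.1160 × 12.8) = 0.2265
Before dose 6, 5 doses have been given (aged 1τ, 2τ, 3τ, 4τ, 5τ).
C_trough = C₀ × (r + r² + … + r^5) = C₀ × r(1−r^5)/(1−r)
        = 4.136 × 0.2265 × (1 − 0.0005961) / (1 − 0.2265) = 1.210 mg/L

1.2 mg/L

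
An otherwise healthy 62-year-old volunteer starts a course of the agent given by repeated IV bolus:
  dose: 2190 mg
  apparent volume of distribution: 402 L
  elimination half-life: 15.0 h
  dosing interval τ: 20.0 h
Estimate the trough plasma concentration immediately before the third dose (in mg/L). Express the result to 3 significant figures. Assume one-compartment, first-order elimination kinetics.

3.02 mg/L

C₀ per dose = Dose / Vd = 2190 / 402 = 5.448 mg/L
k = ln2 / t½ = 0.693147 / 15.0 = 0.04621 h⁻¹
Fraction remaining after one interval: r = e^(−kτ) = e^(−0.04621 × 20.0) = 0.3968
Before dose 3, 2 doses have been given (aged 1τ, 2τ).
C_trough = C₀ × (r + r²) = 5.448 × (0.3968 + 0.1575) = 3.020 mg/L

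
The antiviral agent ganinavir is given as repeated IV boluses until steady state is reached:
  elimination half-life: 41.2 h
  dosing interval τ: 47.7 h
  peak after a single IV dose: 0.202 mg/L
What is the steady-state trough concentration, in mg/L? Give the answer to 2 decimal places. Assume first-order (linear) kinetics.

0.16 mg/L

k = ln2 / t½ = 0.693147 / 41.2 = 0.01682 h⁻¹
e^(−kτ) = e^(−0.01682 × 47.7) = 0.4483
Accumulation ratio R = 1 / (1 − e^(−kτ)) = 1 / (1 − 0.4483) = 1.813
Steady-state trough = C₀ × R × e^(−kτ) = 0.202 × 1.813 × 0.4483 = 0.1642 mg/L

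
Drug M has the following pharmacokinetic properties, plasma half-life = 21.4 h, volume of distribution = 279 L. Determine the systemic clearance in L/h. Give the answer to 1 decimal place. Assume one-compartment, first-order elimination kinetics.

k = ln2 / t½ = 0.693147 / 21.4 = 0.03239 h⁻¹
CL = k × Vd = 0.03239 × 279 = 9.037 L/h

9.0 L/h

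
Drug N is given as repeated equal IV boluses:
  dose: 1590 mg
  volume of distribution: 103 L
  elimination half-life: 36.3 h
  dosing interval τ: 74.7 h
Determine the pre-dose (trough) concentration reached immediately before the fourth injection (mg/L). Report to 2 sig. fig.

4.8 mg/L

C₀ per dose = Dose / Vd = 1590 / 103 = 15.44 mg/L
k = ln2 / t½ = 0.693147 / 36.3 = 0.01909 h⁻¹
Fraction remaining after one interval: r = e^(−kτ) = e^(−0.01909 × 74.7) = 0.2403
Before dose 4, 3 doses have been given (aged 1τ, 2τ, 3τ).
C_trough = C₀ × (r + r² + … + r^3) = C₀ × r(1−r^3)/(1−r)
        = 15.44 × 0.2403 × (1 − 0.01388) / (1 − 0.2403) = 4.816 mg/L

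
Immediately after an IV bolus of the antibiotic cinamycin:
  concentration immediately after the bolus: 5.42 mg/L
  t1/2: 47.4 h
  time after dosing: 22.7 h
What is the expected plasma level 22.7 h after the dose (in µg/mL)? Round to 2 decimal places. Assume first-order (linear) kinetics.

3.89 µg/mL

k = ln2 / t½ = 0.693147 / 47.4 = 0.01462 h⁻¹
C = C₀ · e^(−k·t) = 5.420 × e^(−0.01462 × 22.7)
  = 5.420 × 0.7176 = 3.889 mg/L
(3.889 mg/L = 3.889 µg/mL)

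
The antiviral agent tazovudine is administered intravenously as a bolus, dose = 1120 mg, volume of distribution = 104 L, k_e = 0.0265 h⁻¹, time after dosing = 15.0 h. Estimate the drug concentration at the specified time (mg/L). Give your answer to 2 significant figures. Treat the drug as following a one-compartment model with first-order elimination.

C₀ = Dose / Vd = 1120 / 104 = 10.77 mg/L
C = C₀ · e^(−k·t) = 10.77 × e^(−0.02650 × 15.0)
  = 10.77 × 0.6720 = 7.237 mg/L

7.2 mg/L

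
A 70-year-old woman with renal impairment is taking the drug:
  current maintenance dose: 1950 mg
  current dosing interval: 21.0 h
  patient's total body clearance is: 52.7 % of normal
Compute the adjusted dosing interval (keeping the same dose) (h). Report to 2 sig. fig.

To keep the same average steady-state level, dosing rate must scale with clearance.
CL ratio = 52.7 / 100 = 0.5270
New interval (same dose) = 21.0 / 0.5270 = 39.85 h

40 h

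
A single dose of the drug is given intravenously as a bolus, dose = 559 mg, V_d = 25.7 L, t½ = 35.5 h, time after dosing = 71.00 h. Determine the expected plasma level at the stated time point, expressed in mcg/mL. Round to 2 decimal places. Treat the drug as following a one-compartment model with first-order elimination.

C₀ = Dose / Vd = 559.0 / 25.7 = 21.75 mg/L
k = ln2 / t½ = 0.693147 / 35.5 = 0.01953 h⁻¹
t / t½ = 71.00 / 35.5 = 2 half-lives
C = C₀ × (1/2)^2 = 21.75 × 0.2500 = 5.438 mg/L
(5.438 mg/L = 5.438 mcg/mL)

5.44 mcg/mL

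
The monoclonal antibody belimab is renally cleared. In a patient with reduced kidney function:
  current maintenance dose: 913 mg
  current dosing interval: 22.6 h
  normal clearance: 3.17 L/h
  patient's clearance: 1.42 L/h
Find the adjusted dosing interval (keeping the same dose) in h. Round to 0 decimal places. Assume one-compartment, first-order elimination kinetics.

To keep the same average steady-state level, dosing rate must scale with clearance.
CL ratio = 1.42 / 3.17 = 0.4479
New interval (same dose) = 22.6 / 0.4479 = 50.46 h

50 h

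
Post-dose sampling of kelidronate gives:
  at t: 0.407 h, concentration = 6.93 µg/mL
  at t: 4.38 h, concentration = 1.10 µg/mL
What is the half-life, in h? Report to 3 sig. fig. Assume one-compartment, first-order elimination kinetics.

k = ln(C₁/C₂) / (t₂ − t₁) = ln(6.93/1.10) / (4.38 − 0.407)
  = 1.841 / 3.973 = 0.4634 h⁻¹
t½ = ln2 / k = 0.693147 / 0.4634 = 1.496 h

1.50 h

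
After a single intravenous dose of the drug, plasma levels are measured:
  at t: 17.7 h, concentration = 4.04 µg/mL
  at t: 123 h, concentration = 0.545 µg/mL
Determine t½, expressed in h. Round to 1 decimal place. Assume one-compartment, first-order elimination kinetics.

k = ln(C₁/C₂) / (t₂ − t₁) = ln(4.04/0.545) / (123 − 17.7)
  = 2.003 / 105.3 = 0.01902 h⁻¹
t½ = ln2 / k = 0.693147 / 0.01902 = 36.44 h

36.4 h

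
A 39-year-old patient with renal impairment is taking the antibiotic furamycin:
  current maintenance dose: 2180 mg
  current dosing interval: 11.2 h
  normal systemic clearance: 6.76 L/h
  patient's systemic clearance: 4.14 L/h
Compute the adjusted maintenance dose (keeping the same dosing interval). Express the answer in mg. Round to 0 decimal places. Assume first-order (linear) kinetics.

To keep the same average steady-state level, dosing rate must scale with clearance.
CL ratio = 4.14 / 6.76 = 0.6124
New dose (same interval) = 2180 × 0.6124 = 1335 mg

1335 mg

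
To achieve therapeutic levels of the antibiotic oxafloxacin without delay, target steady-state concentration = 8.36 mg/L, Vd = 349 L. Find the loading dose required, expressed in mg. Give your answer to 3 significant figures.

2920 mg

LD = Css × Vd = 8.36 × 349 = 2918 mg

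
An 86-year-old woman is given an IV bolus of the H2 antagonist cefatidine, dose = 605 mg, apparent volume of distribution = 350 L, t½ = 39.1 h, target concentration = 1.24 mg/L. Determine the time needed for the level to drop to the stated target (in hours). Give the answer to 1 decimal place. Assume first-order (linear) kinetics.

18.7 h

C₀ = Dose / Vd = 605.0 / 350 = 1.729 mg/L
k = ln2 / t½ = 0.693147 / 39.1 = 0.01773 h⁻¹
t = ln(C₀ / C) / k = ln(1.729 / 1.24) / 0.01773
  = ln(1.394) / 0.01773 = 0.3322 / 0.01773 = 18.74 h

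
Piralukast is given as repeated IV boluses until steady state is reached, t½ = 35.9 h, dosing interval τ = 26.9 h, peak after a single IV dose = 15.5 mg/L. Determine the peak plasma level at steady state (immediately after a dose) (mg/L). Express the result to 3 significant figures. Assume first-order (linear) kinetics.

k = ln2 / t½ = 0.693147 / 35.9 = 0.01931 h⁻¹
e^(−kτ) = e^(−0.01931 × 26.9) = 0.5949
Accumulation ratio R = 1 / (1 − e^(−kτ)) = 1 / (1 − 0.5949) = 2.469
Steady-state peak = C₀ × R = 15.5 × 2.469 = 38.27 mg/L

38.3 mg/L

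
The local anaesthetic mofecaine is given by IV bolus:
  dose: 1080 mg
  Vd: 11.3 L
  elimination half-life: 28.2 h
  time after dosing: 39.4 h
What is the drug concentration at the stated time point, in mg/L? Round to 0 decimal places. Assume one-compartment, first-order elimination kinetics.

36 mg/L

C₀ = Dose / Vd = 1080 / 11.3 = 95.58 mg/L
k = ln2 / t½ = 0.693147 / 28.2 = 0.02458 h⁻¹
C = C₀ · e^(−k·t) = 95.58 × e^(−0.02458 × 39.4)
  = 95.58 × 0.3797 = 36.29 mg/L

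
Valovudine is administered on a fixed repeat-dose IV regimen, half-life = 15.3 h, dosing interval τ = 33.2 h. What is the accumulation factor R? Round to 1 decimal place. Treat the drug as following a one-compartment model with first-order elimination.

k = ln2 / t½ = 0.693147 / 15.3 = 0.04530 h⁻¹
e^(−kτ) = e^(−0.04530 × 33.2) = 0.2222
Accumulation ratio R = 1 / (1 − e^(−kτ)) = 1 / (1 − 0.2222) = 1.286

1.3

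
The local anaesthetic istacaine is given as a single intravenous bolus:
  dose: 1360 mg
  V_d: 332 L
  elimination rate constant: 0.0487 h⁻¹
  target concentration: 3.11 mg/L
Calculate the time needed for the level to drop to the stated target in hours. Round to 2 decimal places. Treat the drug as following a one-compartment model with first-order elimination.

5.66 h

C₀ = Dose / Vd = 1360 / 332 = 4.096 mg/L
t = ln(C₀ / C) / k = ln(4.096 / 3.11) / 0.04870
  = ln(1.317) / 0.04870 = 0.2754 / 0.04870 = 5.655 h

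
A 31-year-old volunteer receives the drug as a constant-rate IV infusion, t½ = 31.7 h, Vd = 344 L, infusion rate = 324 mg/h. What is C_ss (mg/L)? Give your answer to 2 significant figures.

43 mg/L

k = ln2 / t½ = 0.693147 / 31.7 = 0.02187 h⁻¹
CL = k × Vd = 0.02187 × 344 = 7.523 L/h
At steady state Css = R₀ / CL = 324 / 7.523 = 43.07 mg/L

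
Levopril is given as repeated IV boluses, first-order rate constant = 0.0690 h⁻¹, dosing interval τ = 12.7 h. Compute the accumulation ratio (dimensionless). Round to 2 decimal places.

1.71

e^(−kτ) = e^(−0.06900 × 12.7) = 0.4163
Accumulation ratio R = 1 / (1 − e^(−kτ)) = 1 / (1 − 0.4163) = 1.713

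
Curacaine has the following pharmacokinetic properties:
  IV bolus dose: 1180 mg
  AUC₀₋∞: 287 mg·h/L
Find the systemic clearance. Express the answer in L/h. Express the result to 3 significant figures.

4.11 L/h

CL = Dose / AUC = 1180 / 287 = 4.111 L/h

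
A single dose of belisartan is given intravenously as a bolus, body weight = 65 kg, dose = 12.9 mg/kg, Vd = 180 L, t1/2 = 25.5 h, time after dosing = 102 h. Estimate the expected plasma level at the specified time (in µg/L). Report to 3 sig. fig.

Total dose = 12.9 × 65 = 838.5 mg
C₀ = Dose / Vd = 838.5 / 180 = 4.658 mg/L
k = ln2 / t½ = 0.693147 / 25.5 = 0.02718 h⁻¹
C = C₀ · e^(−k·t) = 4.658 × e^(−0.02718 × 102)
  = 4.658 × 0.06251 = 0.2912 mg/L
Convert: 0.2912 mg/L × 1000 = 291.2 µg/L

291 µg/L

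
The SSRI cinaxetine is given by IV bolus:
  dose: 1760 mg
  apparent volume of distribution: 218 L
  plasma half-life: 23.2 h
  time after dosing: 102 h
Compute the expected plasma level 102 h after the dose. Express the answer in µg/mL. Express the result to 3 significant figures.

0.383 µg/mL

C₀ = Dose / Vd = 1760 / 218 = 8.073 mg/L
k = ln2 / t½ = 0.693147 / 23.2 = 0.02988 h⁻¹
C = C₀ · e^(−k·t) = 8.073 × e^(−0.02988 × 102)
  = 8.073 × 0.04747 = 0.3832 mg/L
(0.3832 mg/L = 0.3832 µg/mL)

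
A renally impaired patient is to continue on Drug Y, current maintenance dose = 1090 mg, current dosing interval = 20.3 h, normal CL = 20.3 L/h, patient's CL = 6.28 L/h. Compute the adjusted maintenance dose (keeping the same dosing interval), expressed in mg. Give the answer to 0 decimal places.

337 mg

To keep the same average steady-state level, dosing rate must scale with clearance.
CL ratio = 6.28 / 20.3 = 0.3094
New dose (same interval) = 1090 × 0.3094 = 337.2 mg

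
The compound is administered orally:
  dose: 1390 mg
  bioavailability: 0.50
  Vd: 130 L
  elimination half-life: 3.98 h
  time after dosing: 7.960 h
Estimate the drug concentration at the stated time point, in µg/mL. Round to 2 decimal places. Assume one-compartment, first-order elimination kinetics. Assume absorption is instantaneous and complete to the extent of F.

Amount reaching circulation = F × Dose = 0.50 × 1390 = 695.0 mg
C₀ = F·Dose / Vd = 695.0 / 130 = 5.346 mg/L
k = ln2 / t½ = 0.693147 / 3.98 = 0.1742 h⁻¹
t / t½ = 7.960 / 3.98 = 2 half-lives
C = C₀ × (1/2)^2 = 5.346 × 0.2500 = 1.337 mg/L
(1.337 mg/L = 1.337 µg/mL)

1.34 µg/mL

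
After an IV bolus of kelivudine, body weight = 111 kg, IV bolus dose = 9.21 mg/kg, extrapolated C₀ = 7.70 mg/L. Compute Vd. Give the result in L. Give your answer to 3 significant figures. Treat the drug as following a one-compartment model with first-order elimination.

133 L

Dose = 9.21 × 111 = 1022 mg
Vd = Dose / C₀ = 1022 / 7.70 = 132.7 L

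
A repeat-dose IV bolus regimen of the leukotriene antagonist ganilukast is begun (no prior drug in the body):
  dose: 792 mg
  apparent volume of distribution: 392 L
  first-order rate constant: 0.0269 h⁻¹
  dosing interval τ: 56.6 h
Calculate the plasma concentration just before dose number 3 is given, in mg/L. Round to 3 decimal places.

C₀ per dose = Dose / Vd = 792 / 392 = 2.020 mg/L
Fraction remaining after one interval: r = e^(−kτ) = e^(−0.02690 × 56.6) = 0.2182
Before dose 3, 2 doses have been given (aged 1τ, 2τ).
C_trough = C₀ × (r + r²) = 2.020 × (0.2182 + 0.04761) = 0.5369 mg/L

0.537 mg/L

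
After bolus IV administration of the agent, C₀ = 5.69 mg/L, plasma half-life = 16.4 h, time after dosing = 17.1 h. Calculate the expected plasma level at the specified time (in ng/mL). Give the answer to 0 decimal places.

2762 ng/mL

k = ln2 / t½ = 0.693147 / 16.4 = 0.04227 h⁻¹
C = C₀ · e^(−k·t) = 5.690 × e^(−0.04227 × 17.1)
  = 5.690 × 0.4854 = 2.762 mg/L
Convert: 2.762 mg/L × 1000 = 2762 ng/mL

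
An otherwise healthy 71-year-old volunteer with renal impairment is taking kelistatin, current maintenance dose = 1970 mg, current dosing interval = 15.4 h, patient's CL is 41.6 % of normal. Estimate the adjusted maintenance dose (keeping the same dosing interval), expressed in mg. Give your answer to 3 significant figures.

To keep the same average steady-state level, dosing rate must scale with clearance.
CL ratio = 41.6 / 100 = 0.4160
New dose (same interval) = 1970 × 0.4160 = 819.5 mg

820 mg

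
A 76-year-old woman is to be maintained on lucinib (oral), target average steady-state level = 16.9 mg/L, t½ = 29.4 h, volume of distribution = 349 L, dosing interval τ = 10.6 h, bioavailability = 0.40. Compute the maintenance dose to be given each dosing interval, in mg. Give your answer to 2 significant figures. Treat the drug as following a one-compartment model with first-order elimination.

k = ln2 / t½ = 0.693147 / 29.4 = 0.02358 h⁻¹
CL = k × Vd = 0.02358 × 349 = 8.229 L/h
At steady state, F × (Dose/τ) = Css × CL.
Dose = Css × CL × τ / F = 16.9 × 8.229 × 10.6 / 0.40 = 3685 mg

3700 mg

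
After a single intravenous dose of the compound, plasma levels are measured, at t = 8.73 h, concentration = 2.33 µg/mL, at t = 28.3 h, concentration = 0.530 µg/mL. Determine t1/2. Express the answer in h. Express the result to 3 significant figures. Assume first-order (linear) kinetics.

k = ln(C₁/C₂) / (t₂ − t₁) = ln(2.33/0.530) / (28.3 − 8.73)
  = 1.481 / 19.57 = 0.07568 h⁻¹
t½ = ln2 / k = 0.693147 / 0.07568 = 9.159 h

9.16 h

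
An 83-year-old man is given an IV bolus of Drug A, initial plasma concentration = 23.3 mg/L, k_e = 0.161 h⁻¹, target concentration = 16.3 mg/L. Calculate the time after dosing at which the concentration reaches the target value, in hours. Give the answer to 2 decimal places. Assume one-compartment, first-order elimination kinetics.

2.22 h

t = ln(C₀ / C) / k = ln(23.30 / 16.3) / 0.1610
  = ln(1.429) / 0.1610 = 0.3570 / 0.1610 = 2.217 h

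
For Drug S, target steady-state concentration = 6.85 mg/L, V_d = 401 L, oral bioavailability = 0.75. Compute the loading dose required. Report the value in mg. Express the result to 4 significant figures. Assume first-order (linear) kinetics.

3662 mg

LD = Css × Vd / F = 6.85 × 401 / 0.75 = 3662 mg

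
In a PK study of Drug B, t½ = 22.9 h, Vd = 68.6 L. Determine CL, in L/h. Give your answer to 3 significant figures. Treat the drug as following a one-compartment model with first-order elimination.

2.08 L/h

k = ln2 / t½ = 0.693147 / 22.9 = 0.03027 h⁻¹
CL = k × Vd = 0.03027 × 68.6 = 2.077 L/h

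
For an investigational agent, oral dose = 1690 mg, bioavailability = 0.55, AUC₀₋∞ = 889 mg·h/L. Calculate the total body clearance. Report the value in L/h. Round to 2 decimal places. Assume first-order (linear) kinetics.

1.05 L/h

CL = F·Dose / AUC = 0.55 × 1690 / 889 = 1.046 L/h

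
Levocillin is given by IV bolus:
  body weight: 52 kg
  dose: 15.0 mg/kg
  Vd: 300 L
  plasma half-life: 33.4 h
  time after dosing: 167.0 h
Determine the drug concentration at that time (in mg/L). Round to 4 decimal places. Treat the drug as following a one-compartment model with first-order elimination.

0.0813 mg/L

Total dose = 15.0 × 52 = 780.0 mg
C₀ = Dose / Vd = 780.0 / 300 = 2.600 mg/L
k = ln2 / t½ = 0.693147 / 33.4 = 0.02075 h⁻¹
t / t½ = 167.0 / 33.4 = 5 half-lives
C = C₀ × (1/2)^5 = 2.600 × 0.03125 = 0.08125 mg/L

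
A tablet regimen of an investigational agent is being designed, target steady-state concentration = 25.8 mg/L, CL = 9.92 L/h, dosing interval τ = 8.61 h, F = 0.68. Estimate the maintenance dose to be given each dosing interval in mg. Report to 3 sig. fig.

3240 mg

At steady state, F × (Dose/τ) = Css × CL.
Dose = Css × CL × τ / F = 25.8 × 9.920 × 8.61 / 0.68 = 3241 mg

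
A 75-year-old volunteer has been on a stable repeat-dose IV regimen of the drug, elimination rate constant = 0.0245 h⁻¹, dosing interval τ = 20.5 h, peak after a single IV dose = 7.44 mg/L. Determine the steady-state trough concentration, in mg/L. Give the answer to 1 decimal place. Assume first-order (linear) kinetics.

e^(−kτ) = e^(−0.02450 × 20.5) = 0.6052
Accumulation ratio R = 1 / (1 − e^(−kτ)) = 1 / (1 − 0.6052) = 2.533
Steady-state trough = C₀ × R × e^(−kτ) = 7.44 × 2.533 × 0.6052 = 11.41 mg/L

11.4 mg/L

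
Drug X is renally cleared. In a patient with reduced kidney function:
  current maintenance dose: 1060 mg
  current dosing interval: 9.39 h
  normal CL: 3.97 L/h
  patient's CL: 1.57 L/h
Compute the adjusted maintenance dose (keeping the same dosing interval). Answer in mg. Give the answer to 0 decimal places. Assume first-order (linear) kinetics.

To keep the same average steady-state level, dosing rate must scale with clearance.
CL ratio = 1.57 / 3.97 = 0.3955
New dose (same interval) = 1060 × 0.3955 = 419.2 mg

419 mg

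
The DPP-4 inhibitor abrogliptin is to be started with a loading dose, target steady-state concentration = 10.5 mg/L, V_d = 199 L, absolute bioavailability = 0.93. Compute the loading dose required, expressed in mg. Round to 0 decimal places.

LD = Css × Vd / F = 10.5 × 199 / 0.93 = 2247 mg

2247 mg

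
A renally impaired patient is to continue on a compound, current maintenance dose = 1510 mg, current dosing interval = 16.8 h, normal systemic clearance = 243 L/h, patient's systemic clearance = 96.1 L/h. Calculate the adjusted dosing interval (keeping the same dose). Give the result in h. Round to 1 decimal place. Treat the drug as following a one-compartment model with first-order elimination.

42.5 h

To keep the same average steady-state level, dosing rate must scale with clearance.
CL ratio = 96.1 / 243 = 0.3955
New interval (same dose) = 16.8 / 0.3955 = 42.48 h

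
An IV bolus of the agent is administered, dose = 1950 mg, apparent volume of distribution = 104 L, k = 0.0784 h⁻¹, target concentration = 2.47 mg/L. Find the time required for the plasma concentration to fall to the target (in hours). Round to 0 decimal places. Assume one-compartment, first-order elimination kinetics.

26 h

C₀ = Dose / Vd = 1950 / 104 = 18.75 mg/L
t = ln(C₀ / C) / k = ln(18.75 / 2.47) / 0.07840
  = ln(7.591) / 0.07840 = 2.027 / 0.07840 = 25.85 h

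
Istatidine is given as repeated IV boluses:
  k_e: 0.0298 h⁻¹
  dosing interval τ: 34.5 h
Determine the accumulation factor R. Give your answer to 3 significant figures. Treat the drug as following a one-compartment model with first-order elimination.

e^(−kτ) = e^(−0.02980 × 34.5) = 0.3577
Accumulation ratio R = 1 / (1 − e^(−kτ)) = 1 / (1 − 0.3577) = 1.557

1.56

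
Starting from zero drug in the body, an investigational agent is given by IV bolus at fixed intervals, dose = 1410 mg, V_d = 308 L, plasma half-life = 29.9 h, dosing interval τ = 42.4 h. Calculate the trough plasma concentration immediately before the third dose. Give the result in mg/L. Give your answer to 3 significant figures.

2.35 mg/L

C₀ per dose = Dose / Vd = 1410 / 308 = 4.578 mg/L
k = ln2 / t½ = 0.693147 / 29.9 = 0.02318 h⁻¹
Fraction remaining after one interval: r = e^(−kτ) = e^(−0.02318 × 42.4) = 0.3742
Before dose 3, 2 doses have been given (aged 1τ, 2τ).
C_trough = C₀ × (r + r²) = 4.578 × (0.3742 + 0.1400) = 2.354 mg/L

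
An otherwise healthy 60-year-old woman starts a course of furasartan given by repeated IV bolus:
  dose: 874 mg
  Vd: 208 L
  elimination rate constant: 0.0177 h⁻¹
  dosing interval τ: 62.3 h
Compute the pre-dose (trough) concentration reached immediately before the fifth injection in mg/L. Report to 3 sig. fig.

2.06 mg/L

C₀ per dose = Dose / Vd = 874 / 208 = 4.202 mg/L
Fraction remaining after one interval: r = e^(−kτ) = e^(−0.01770 × 62.3) = 0.3320
Before dose 5, 4 doses have been given (aged 1τ, 2τ, 3τ, 4τ).
C_trough = C₀ × (r + r² + … + r^4) = C₀ × r(1−r^4)/(1−r)
        = 4.202 × 0.3320 × (1 − 0.01215) / (1 − 0.3320) = 2.063 mg/L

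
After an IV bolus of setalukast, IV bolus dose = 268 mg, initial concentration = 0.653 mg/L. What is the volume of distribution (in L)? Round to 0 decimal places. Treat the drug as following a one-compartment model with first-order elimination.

Vd = Dose / C₀ = 268.0 / 0.653 = 410.4 L

410 L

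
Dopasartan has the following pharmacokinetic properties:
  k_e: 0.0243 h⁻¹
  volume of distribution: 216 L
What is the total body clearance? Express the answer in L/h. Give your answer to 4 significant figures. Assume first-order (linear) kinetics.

5.249 L/h

CL = k × Vd = 0.0243 × 216 = 5.249 L/h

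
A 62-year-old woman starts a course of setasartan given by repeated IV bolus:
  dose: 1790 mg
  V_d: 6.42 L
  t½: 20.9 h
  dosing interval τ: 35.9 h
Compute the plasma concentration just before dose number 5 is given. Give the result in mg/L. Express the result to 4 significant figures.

120.8 mg/L

C₀ per dose = Dose / Vd = 1790 / 6.42 = 278.8 mg/L
k = ln2 / t½ = 0.693147 / 20.9 = 0.03316 h⁻¹
Fraction remaining after one interval: r = e^(−kτ) = e^(−0.03316 × 35.9) = 0.3041
Before dose 5, 4 doses have been given (aged 1τ, 2τ, 3τ, 4τ).
C_trough = C₀ × (r + r² + … + r^4) = C₀ × r(1−r^4)/(1−r)
        = 278.8 × 0.3041 × (1 − 0.008552) / (1 − 0.3041) = 120.8 mg/L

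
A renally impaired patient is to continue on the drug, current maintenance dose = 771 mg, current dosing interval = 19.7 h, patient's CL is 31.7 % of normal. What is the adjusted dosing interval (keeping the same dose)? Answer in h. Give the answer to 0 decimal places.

To keep the same average steady-state level, dosing rate must scale with clearance.
CL ratio = 31.7 / 100 = 0.3170
New interval (same dose) = 19.7 / 0.3170 = 62.15 h

62 h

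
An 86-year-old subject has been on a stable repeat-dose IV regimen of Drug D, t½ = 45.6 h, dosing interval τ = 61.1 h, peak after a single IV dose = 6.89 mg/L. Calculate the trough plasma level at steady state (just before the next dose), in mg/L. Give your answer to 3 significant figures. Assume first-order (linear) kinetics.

k = ln2 / t½ = 0.693147 / 45.6 = 0.01520 h⁻¹
e^(−kτ) = e^(−0.01520 × 61.1) = 0.3951
Accumulation ratio R = 1 / (1 − e^(−kτ)) = 1 / (1 − 0.3951) = 1.653
Steady-state trough = C₀ × R × e^(−kτ) = 6.89 × 1.653 × 0.3951 = 4.500 mg/L

4.50 mg/L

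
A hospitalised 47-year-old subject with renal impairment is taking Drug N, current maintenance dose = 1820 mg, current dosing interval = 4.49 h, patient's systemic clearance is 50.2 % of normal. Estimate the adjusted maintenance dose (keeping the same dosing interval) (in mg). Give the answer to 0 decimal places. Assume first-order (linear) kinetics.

914 mg

To keep the same average steady-state level, dosing rate must scale with clearance.
CL ratio = 50.2 / 100 = 0.5020
New dose (same interval) = 1820 × 0.5020 = 913.6 mg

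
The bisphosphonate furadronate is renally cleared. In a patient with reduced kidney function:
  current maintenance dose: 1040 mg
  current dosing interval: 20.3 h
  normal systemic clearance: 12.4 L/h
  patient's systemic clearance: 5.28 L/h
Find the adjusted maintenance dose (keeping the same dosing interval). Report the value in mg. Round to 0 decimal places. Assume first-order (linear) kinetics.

To keep the same average steady-state level, dosing rate must scale with clearance.
CL ratio = 5.28 / 12.4 = 0.4258
New dose (same interval) = 1040 × 0.4258 = 442.8 mg

443 mg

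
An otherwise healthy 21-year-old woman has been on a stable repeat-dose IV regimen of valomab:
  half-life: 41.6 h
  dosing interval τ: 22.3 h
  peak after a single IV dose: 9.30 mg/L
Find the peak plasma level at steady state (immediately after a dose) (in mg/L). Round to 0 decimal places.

30 mg/L

k = ln2 / t½ = 0.693147 / 41.6 = 0.01666 h⁻¹
e^(−kτ) = e^(−0.01666 × 22.3) = 0.6897
Accumulation ratio R = 1 / (1 − e^(−kτ)) = 1 / (1 − 0.6897) = 3.223
Steady-state peak = C₀ × R = 9.30 × 3.223 = 29.97 mg/L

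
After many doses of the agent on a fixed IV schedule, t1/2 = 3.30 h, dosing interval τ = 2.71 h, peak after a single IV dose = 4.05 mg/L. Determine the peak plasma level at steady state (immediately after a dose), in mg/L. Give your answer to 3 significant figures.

k = ln2 / t½ = 0.693147 / 3.30 = 0.2100 h⁻¹
e^(−kτ) = e^(−0.2100 × 2.71) = 0.5660
Accumulation ratio R = 1 / (1 − e^(−kτ)) = 1 / (1 − 0.5660) = 2.304
Steady-state peak = C₀ × R = 4.05 × 2.304 = 9.331 mg/L

9.33 mg/L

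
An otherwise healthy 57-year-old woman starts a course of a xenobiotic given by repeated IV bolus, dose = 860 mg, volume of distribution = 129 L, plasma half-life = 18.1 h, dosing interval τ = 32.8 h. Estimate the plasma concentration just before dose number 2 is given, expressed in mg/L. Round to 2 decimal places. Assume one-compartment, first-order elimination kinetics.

1.90 mg/L

C₀ per dose = Dose / Vd = 860 / 129 = 6.667 mg/L
k = ln2 / t½ = 0.693147 / 18.1 = 0.03830 h⁻¹
Fraction remaining after one interval: r = e^(−kτ) = e^(−0.03830 × 32.8) = 0.2847
Before dose 2, 1 dose has been given (aged 1τ).
C_trough = C₀ × r = 6.667 × 0.2847 = 1.898 mg/L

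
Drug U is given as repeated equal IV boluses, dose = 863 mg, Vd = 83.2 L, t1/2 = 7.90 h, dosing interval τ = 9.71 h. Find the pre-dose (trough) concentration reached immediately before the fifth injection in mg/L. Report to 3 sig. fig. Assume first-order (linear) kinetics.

7.46 mg/L

C₀ per dose = Dose / Vd = 863 / 83.2 = 10.37 mg/L
k = ln2 / t½ = 0.693147 / 7.90 = 0.08774 h⁻¹
Fraction remaining after one interval: r = e^(−kτ) = e^(−0.08774 × 9.71) = 0.4266
Before dose 5, 4 doses have been given (aged 1τ, 2τ, 3τ, 4τ).
C_trough = C₀ × (r + r² + … + r^4) = C₀ × r(1−r^4)/(1−r)
        = 10.37 × 0.4266 × (1 − 0.03312) / (1 − 0.4266) = 7.460 mg/L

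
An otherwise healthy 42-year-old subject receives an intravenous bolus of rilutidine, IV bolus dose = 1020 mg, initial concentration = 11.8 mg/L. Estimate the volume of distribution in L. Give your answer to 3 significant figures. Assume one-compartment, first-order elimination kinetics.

Vd = Dose / C₀ = 1020 / 11.8 = 86.44 L

86.4 L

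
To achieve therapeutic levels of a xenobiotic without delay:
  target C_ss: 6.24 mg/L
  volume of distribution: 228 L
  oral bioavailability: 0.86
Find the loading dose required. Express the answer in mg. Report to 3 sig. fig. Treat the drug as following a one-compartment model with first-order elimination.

LD = Css × Vd / F = 6.24 × 228 / 0.86 = 1654 mg

1650 mg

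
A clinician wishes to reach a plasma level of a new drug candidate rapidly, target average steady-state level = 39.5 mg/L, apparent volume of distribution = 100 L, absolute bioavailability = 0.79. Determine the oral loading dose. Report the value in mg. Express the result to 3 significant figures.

5000 mg

LD = Css × Vd / F = 39.5 × 100 / 0.79 = 5000 mg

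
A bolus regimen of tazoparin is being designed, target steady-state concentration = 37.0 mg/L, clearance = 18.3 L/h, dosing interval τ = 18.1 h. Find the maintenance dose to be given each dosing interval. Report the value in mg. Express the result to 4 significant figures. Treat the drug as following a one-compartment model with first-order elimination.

At steady state, Dose/τ = Css × CL.
Dose = Css × CL × τ = 37.0 × 18.30 × 18.1 = 12260 mg

12260 mg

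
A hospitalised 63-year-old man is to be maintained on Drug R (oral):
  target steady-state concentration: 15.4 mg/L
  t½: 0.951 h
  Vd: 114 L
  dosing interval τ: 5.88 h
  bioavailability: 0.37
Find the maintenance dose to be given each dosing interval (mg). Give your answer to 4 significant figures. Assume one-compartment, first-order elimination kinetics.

20340 mg

k = ln2 / t½ = 0.693147 / 0.951 = 0.7289 h⁻¹
CL = k × Vd = 0.7289 × 114 = 83.09 L/h
At steady state, F × (Dose/τ) = Css × CL.
Dose = Css × CL × τ / F = 15.4 × 83.09 × 5.88 / 0.37 = 20340 mg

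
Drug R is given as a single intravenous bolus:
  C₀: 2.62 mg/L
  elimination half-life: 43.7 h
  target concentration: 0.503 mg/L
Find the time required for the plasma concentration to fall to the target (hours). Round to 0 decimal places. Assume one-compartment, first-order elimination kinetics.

104 h

k = ln2 / t½ = 0.693147 / 43.7 = 0.01586 h⁻¹
t = ln(C₀ / C) / k = ln(2.620 / 0.503) / 0.01586
  = ln(5.209) / 0.01586 = 1.650 / 0.01586 = 104.0 h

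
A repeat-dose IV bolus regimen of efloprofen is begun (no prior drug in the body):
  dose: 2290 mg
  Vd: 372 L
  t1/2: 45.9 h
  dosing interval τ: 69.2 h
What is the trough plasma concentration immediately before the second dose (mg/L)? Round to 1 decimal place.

C₀ per dose = Dose / Vd = 2290 / 372 = 6.156 mg/L
k = ln2 / t½ = 0.693147 / 45.9 = 0.01510 h⁻¹
Fraction remaining after one interval: r = e^(−kτ) = e^(−0.01510 × 69.2) = 0.3517
Before dose 2, 1 dose has been given (aged 1τ).
C_trough = C₀ × r = 6.156 × 0.3517 = 2.165 mg/L

2.2 mg/L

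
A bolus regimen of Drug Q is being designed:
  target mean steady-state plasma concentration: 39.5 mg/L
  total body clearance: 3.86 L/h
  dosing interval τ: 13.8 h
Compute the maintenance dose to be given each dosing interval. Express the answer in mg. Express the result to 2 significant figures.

2100 mg

At steady state, Dose/τ = Css × CL.
Dose = Css × CL × τ = 39.5 × 3.860 × 13.8 = 2104 mg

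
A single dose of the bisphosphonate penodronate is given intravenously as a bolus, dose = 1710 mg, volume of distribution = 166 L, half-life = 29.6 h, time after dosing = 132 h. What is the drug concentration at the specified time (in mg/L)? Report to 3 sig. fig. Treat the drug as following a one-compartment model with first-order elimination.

C₀ = Dose / Vd = 1710 / 166 = 10.30 mg/L
k = ln2 / t½ = 0.693147 / 29.6 = 0.02342 h⁻¹
C = C₀ · e^(−k·t) = 10.30 × e^(−0.02342 × 132)
  = 10.30 × 0.04544 = 0.4680 mg/L

0.468 mg/L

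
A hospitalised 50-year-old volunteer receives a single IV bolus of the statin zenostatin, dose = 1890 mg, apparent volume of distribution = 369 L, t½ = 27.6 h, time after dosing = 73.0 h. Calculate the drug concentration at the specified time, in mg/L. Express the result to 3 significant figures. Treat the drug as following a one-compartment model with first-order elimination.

0.819 mg/L

C₀ = Dose / Vd = 1890 / 369 = 5.122 mg/L
k = ln2 / t½ = 0.693147 / 27.6 = 0.02511 h⁻¹
C = C₀ · e^(−k·t) = 5.122 × e^(−0.02511 × 73.0)
  = 5.122 × 0.1599 = 0.8190 mg/L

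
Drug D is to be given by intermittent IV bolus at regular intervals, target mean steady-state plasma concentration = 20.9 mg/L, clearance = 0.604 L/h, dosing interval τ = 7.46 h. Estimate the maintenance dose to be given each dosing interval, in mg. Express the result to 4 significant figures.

94.17 mg

At steady state, Dose/τ = Css × CL.
Dose = Css × CL × τ = 20.9 × 0.6040 × 7.46 = 94.17 mg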